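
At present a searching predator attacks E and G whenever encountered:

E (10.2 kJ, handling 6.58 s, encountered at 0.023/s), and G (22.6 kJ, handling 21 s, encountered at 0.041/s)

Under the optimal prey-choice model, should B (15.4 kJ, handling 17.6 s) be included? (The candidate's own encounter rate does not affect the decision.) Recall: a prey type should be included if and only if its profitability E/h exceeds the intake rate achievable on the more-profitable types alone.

Yes

Current rate: (0.023×10.2 + 0.041×22.6)/(1 + 0.023×6.58 + 0.041×21) = 0.577 kJ/s.
B: E/h = 15.4/17.6 = 0.875 kJ/s.
Since 0.875 > R, including B increases the long-run rate.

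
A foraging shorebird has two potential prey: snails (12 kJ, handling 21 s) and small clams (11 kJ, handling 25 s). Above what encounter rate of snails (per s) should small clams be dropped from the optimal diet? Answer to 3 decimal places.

At the threshold, the rate on snails alone equals the profitability of small clams: λ·12/(1 + λ·21) = 11/25 = 0.44.
Rearranging, λ(12 − 0.44×21) = 0.44, so λ = 0.44/2.76 = 0.1594 per s.

0.159 per s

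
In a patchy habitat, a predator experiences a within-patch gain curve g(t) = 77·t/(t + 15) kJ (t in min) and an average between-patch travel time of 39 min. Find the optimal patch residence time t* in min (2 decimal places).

24.19 min

Optimal t* satisfies g'(t*) = g(t*)/(T + t*).
g'(t) = 77·15/(t + 15)². Setting 77·15/(t+15)² = 77t/[(t+15)(39+t)] gives 15(39+t) = t(t+15), so t² = 15×39 = 585.
t* = √585 = 24.19 min.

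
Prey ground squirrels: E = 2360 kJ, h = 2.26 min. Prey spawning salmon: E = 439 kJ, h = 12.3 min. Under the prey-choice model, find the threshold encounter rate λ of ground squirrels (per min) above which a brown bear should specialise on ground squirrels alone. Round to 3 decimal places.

Drop spawning salmon once their profitability E₂/h₂ falls below the rate achievable on ground squirrels alone: E₂/h₂ = λE₁/(1 + λh₁).
Solve for λ: λE₁h₂ = E₂(1 + λh₁) → λ(E₁h₂ − E₂h₁) = E₂ → λ = E₂/(E₁h₂ − E₂h₁).
λ = 439/(2360×12.3 − 439×2.26) = 439/2.804e+04 = 0.01566 per min.

0.016 per min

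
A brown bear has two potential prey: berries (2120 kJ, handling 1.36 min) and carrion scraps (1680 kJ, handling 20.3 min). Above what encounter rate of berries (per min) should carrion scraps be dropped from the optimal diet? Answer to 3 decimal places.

The zero-one rule: include carrion scraps iff E₂/h₂ > λE₁/(1+λh₁). Equality gives the switch point.
λE₁h₂ = E₂ + λE₂h₁ ⇒ λ = E₂/(E₁h₂ − E₂h₁) = 1680/(4.304e+04 − 2285) = 0.04123 per min.

0.041 per min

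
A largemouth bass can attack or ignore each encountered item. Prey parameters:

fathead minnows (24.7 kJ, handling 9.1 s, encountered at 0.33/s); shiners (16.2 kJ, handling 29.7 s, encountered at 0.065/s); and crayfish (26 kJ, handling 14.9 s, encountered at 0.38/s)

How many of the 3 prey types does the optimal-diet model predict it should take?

1

E/h in descending order: fathead minnows 2.71, crayfish 1.74, shiners 0.545 kJ/s. The optimal diet is the largest prefix of this list for which every included type satisfies E_i/h_i > R on the types above it.
Rate on top 1: 2.036. crayfish: 1.74 < 2.036 → exclude; stop.
Optimal diet: fathead minnows — 1 of 3 types.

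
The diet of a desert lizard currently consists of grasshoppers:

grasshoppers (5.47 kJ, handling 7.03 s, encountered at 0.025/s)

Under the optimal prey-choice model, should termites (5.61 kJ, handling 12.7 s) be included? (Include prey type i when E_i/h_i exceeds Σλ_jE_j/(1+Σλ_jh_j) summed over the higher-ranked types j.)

Yes

On grasshoppers alone, R = ΣλE/(1+Σλh) = 0.1368/1.176 = 0.1163 kJ/s.
termites: E/h = 5.61/12.7 = 0.4417 kJ/s.
Since 0.4417 > R, including termites increases the long-run rate.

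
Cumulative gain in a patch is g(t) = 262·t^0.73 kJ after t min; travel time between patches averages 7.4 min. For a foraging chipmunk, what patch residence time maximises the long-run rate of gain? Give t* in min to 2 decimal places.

20.01 min

Maximise g(t)/(T+t): set derivative to zero → g'(t)(T+t) = g(t).
g'(t) = 0.73·262·t^-0.27. Setting 0.73·262·t^-0.27 = 262·t^0.73/(7.4+t) gives 0.73(7.4+t) = t, so 0.27·t = 0.73×7.4.
t* = 0.73×7.4/0.27 = 20.01 min.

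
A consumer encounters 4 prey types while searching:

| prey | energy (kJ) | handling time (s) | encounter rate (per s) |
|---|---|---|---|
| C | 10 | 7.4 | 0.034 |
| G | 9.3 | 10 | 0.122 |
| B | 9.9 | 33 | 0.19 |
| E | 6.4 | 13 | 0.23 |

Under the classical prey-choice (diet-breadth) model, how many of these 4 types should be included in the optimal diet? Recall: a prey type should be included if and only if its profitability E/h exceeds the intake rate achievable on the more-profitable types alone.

2

E/h in descending order: C 1.35, G 0.93, E 0.492, B 0.3 kJ/s. The optimal diet is the largest prefix of this list for which every included type satisfies E_i/h_i > R on the types above it.
Rate on top 1: 0.2717. G: 0.93 > 0.2717 → include.
Rate on top 2: 0.5966. E: 0.492 < 0.5966 → exclude; stop.
Optimal diet: C, G — 2 of 4 types.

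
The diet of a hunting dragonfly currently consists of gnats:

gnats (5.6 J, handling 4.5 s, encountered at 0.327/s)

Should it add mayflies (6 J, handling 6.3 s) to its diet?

Yes

Current rate: (0.327×5.6)/(1 + 0.327×4.5) = 0.7409 J/s.
Profitability of mayflies: 6/6.3 = 0.9524 J/s.
0.9524 > 0.7409, so adding mayflies raises the average — include it.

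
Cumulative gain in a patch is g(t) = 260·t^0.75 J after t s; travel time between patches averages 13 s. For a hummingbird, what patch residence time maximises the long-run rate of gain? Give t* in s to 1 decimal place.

39.0 s

Optimal t* satisfies g'(t*) = g(t*)/(T + t*).
g'(t) = 0.75·260·t^-0.25. Setting 0.75·260·t^-0.25 = 260·t^0.75/(13+t) gives 0.75(13+t) = t, so 0.25·t = 0.75×13.
t* = 0.75×13/0.25 = 39 s.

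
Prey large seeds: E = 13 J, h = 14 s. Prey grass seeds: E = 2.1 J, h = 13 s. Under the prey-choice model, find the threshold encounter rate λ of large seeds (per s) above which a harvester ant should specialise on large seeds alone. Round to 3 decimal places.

Drop grass seeds once their profitability E₂/h₂ falls below the rate achievable on large seeds alone: E₂/h₂ = λE₁/(1 + λh₁).
Solve for λ: λE₁h₂ = E₂(1 + λh₁) → λ(E₁h₂ − E₂h₁) = E₂ → λ = E₂/(E₁h₂ − E₂h₁).
λ = 2.1/(13×13 − 2.1×14) = 2.1/139.6 = 0.01504 per s.

0.015 per s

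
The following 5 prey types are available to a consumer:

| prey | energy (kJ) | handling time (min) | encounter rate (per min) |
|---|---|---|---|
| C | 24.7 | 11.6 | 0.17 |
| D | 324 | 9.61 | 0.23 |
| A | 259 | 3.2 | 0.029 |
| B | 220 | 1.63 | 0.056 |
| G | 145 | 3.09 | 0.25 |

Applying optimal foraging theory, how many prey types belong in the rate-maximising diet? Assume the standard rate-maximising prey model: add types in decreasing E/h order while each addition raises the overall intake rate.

Rank by E/h (kJ/min): B 135, A 80.9, G 46.9, D 33.7, C 2.13. Include each in turn until the next type's E/h falls below the running intake rate.
Rate on top 1: 11.29. A: 80.9 > 11.29 → include.
Rate on top 2: 16.75. G: 46.9 > 16.75 → include.
Rate on top 3: 28.66. D: 33.7 > 28.66 → include.
Rate on top 4: 31.34. C: 2.13 < 31.34 → exclude; stop.
Optimal diet: B, A, G, D — 4 of 5 types.

4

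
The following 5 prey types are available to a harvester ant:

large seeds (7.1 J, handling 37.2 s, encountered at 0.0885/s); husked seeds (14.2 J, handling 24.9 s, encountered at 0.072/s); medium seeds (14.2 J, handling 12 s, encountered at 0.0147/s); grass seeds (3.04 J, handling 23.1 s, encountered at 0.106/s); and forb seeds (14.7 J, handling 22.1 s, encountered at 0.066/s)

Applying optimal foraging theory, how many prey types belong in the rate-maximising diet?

E/h in descending order: medium seeds 1.18, forb seeds 0.665, husked seeds 0.57, large seeds 0.191, grass seeds 0.132 J/s. The optimal diet is the largest prefix of this list for which every included type satisfies E_i/h_i > R on the types above it.
Rate on top 1: 0.1774. forb seeds: 0.665 > 0.1774 → include.
Rate on top 2: 0.4474. husked seeds: 0.57 > 0.4474 → include.
Rate on top 3: 0.4972. large seeds: 0.191 < 0.4972 → exclude; stop.
Optimal diet: medium seeds, forb seeds, husked seeds — 3 of 5 types.

3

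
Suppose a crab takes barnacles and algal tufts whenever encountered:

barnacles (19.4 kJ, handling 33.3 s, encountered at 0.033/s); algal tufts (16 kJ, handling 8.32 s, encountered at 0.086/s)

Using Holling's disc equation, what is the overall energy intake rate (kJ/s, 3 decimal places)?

Energy encountered per unit search time: 0.033×19.4 + 0.086×16 = 2.016 kJ/s.
Handling time per unit search time: 0.033×33.3 + 0.086×8.32 = 1.814.
Rate = 2.016/(1 + 1.814) = 0.7164 kJ/s.

0.716 kJ/s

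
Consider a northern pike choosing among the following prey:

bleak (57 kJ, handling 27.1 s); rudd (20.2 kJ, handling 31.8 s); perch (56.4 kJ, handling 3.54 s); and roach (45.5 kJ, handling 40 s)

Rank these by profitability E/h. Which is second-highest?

Profitability E/h (kJ/s): bleak = 57/27.1 = 2.1, rudd = 20.2/31.8 = 0.635, perch = 56.4/3.54 = 15.9, roach = 45.5/40 = 1.14.
Ranked: perch > bleak > roach > rudd.

bleak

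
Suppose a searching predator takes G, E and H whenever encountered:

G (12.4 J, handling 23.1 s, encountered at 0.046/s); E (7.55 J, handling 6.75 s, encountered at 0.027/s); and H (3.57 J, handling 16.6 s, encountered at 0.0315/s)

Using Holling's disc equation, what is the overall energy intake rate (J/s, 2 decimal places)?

Energy encountered per unit search time: 0.046×12.4 + 0.027×7.55 + 0.0315×3.57 = 0.8867 J/s.
Handling time per unit search time: 0.046×23.1 + 0.027×6.75 + 0.0315×16.6 = 1.768.
Rate = 0.8867/(1 + 1.768) = 0.3204 J/s.

0.32 J/s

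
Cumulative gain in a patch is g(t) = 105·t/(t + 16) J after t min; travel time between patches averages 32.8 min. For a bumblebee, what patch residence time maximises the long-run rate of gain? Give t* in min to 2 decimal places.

By the marginal value theorem, leave when the instantaneous gain rate g'(t) equals the habitat-wide average g(t)/(T + t).
g'(t) = 105·16/(t + 16)². Setting 105·16/(t+16)² = 105t/[(t+16)(32.8+t)] gives 16(32.8+t) = t(t+16), so t² = 16×32.8 = 524.8.
t* = √524.8 = 22.91 min.

22.91 min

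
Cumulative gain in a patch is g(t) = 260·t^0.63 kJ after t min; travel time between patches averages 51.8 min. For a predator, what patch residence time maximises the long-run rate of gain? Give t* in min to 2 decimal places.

88.20 min

Maximise g(t)/(T+t): set derivative to zero → g'(t)(T+t) = g(t).
g'(t) = 0.63·260·t^-0.37. Setting 0.63·260·t^-0.37 = 260·t^0.63/(51.8+t) gives 0.63(51.8+t) = t, so 0.37·t = 0.63×51.8.
t* = 0.63×51.8/0.37 = 88.2 min.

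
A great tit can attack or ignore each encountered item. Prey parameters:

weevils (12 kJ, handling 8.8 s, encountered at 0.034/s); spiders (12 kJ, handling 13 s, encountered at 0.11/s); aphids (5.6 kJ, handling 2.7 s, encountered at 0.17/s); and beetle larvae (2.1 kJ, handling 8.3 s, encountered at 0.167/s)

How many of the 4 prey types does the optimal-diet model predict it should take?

E/h in descending order: aphids 2.07, weevils 1.36, spiders 0.923, beetle larvae 0.253 kJ/s. The optimal diet is the largest prefix of this list for which every included type satisfies E_i/h_i > R on the types above it.
Rate on top 1: 0.6525. weevils: 1.36 > 0.6525 → include.
Rate on top 2: 0.7735. spiders: 0.923 > 0.7735 → include.
Rate on top 3: 0.8406. beetle larvae: 0.253 < 0.8406 → exclude; stop.
Optimal diet: aphids, weevils, spiders — 3 of 4 types.

3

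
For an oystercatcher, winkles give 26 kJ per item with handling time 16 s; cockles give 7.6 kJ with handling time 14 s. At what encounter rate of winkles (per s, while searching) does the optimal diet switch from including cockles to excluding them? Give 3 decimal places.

0.031 per s

Drop cockles once their profitability E₂/h₂ falls below the rate achievable on winkles alone: E₂/h₂ = λE₁/(1 + λh₁).
Solve for λ: λE₁h₂ = E₂(1 + λh₁) → λ(E₁h₂ − E₂h₁) = E₂ → λ = E₂/(E₁h₂ − E₂h₁).
λ = 7.6/(26×14 − 7.6×16) = 7.6/242.4 = 0.03135 per s.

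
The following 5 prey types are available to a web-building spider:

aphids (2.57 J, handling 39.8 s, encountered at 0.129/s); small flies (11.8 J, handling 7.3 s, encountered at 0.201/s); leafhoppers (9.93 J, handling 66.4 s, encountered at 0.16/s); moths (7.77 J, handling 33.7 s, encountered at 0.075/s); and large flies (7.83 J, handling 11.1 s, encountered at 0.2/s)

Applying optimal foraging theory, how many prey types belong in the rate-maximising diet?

E/h in descending order: small flies 1.62, large flies 0.705, moths 0.231, leafhoppers 0.15, aphids 0.0646 J/s. The optimal diet is the largest prefix of this list for which every included type satisfies E_i/h_i > R on the types above it.
Rate on top 1: 0.9613. large flies: 0.705 < 0.9613 → exclude; stop.
Optimal diet: small flies — 1 of 5 types.

1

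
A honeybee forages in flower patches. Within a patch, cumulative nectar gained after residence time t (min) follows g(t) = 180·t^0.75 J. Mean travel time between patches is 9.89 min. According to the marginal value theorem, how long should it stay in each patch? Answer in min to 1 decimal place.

29.7 min

By the marginal value theorem, leave when the instantaneous gain rate g'(t) equals the habitat-wide average g(t)/(T + t).
g'(t) = 0.75·180·t^-0.25. Setting 0.75·180·t^-0.25 = 180·t^0.75/(9.89+t) gives 0.75(9.89+t) = t, so 0.25·t = 0.75×9.89.
t* = 0.75×9.89/0.25 = 29.67 min.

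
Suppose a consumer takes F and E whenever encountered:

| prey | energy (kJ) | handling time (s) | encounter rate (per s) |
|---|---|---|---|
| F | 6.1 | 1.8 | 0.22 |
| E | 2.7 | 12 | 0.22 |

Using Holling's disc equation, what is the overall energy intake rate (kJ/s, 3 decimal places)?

0.480 kJ/s

R = (0.22×6.1 + 0.22×2.7) / (1 + 0.22×1.8 + 0.22×12) = 1.936/4.036 = 0.4797 kJ/s.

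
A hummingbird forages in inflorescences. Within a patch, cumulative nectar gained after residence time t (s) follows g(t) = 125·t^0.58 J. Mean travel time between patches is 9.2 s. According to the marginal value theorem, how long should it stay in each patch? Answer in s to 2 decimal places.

By the marginal value theorem, leave when the instantaneous gain rate g'(t) equals the habitat-wide average g(t)/(T + t).
g'(t) = 0.58·125·t^-0.42. Setting 0.58·125·t^-0.42 = 125·t^0.58/(9.2+t) gives 0.58(9.2+t) = t, so 0.42·t = 0.58×9.2.
t* = 0.58×9.2/0.42 = 12.7 s.

12.70 s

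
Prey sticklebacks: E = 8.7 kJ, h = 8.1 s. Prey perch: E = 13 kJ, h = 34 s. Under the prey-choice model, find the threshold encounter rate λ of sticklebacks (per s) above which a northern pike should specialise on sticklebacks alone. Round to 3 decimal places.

0.068 per s

Drop perch once their profitability E₂/h₂ falls below the rate achievable on sticklebacks alone: E₂/h₂ = λE₁/(1 + λh₁).
Solve for λ: λE₁h₂ = E₂(1 + λh₁) → λ(E₁h₂ − E₂h₁) = E₂ → λ = E₂/(E₁h₂ − E₂h₁).
λ = 13/(8.7×34 − 13×8.1) = 13/190.5 = 0.06824 per s.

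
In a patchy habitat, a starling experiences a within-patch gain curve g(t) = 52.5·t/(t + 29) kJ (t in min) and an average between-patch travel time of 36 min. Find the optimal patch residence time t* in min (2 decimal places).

Optimal t* satisfies g'(t*) = g(t*)/(T + t*).
g'(t) = 52.5·29/(t + 29)². Setting 52.5·29/(t+29)² = 52.5t/[(t+29)(36+t)] gives 29(36+t) = t(t+29), so t² = 29×36 = 1044.
t* = √1044 = 32.31 min.

32.31 min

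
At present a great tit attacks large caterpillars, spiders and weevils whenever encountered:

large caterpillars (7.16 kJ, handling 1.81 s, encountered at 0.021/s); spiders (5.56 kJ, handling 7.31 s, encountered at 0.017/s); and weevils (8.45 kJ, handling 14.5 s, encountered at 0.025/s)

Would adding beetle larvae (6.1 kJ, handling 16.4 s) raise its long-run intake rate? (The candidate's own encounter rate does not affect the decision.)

Current rate: (0.021×7.16 + 0.017×5.56 + 0.025×8.45)/(1 + 0.021×1.81 + 0.017×7.31 + 0.025×14.5) = 0.2991 kJ/s.
beetle larvae: E/h = 6.1/16.4 = 0.372 kJ/s.
0.372 > 0.2991, so adding beetle larvae raises the average — include it.

Yes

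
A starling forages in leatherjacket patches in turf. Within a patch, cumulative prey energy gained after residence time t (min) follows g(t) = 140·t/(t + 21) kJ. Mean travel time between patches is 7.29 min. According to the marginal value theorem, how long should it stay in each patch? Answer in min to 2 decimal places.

Maximise g(t)/(T+t): set derivative to zero → g'(t)(T+t) = g(t).
g'(t) = 140·21/(t + 21)². Setting 140·21/(t+21)² = 140t/[(t+21)(7.29+t)] gives 21(7.29+t) = t(t+21), so t² = 21×7.29 = 153.1.
t* = √153.1 = 12.37 min.

12.37 min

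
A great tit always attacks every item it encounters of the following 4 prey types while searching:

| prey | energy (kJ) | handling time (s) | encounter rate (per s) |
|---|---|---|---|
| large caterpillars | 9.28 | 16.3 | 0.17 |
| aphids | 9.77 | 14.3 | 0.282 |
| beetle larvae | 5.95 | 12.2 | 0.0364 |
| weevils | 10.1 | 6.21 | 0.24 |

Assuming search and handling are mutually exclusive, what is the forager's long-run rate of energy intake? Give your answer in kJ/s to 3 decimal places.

0.716 kJ/s

R = Σλ_iE_i / (1 + Σλ_ih_i)
Numerator: 0.17×9.28 + 0.282×9.77 + 0.0364×5.95 + 0.24×10.1 = 6.973
Denominator: 1 + 0.17×16.3 + 0.282×14.3 + 0.0364×12.2 + 0.24×6.21 = 9.738
R = 6.973/9.738 = 0.7161 kJ/s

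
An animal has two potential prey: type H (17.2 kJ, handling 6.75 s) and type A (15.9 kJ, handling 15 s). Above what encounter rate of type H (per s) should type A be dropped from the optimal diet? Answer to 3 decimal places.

0.106 per s

Drop type A once their profitability E₂/h₂ falls below the rate achievable on type H alone: E₂/h₂ = λE₁/(1 + λh₁).
Solve for λ: λE₁h₂ = E₂(1 + λh₁) → λ(E₁h₂ − E₂h₁) = E₂ → λ = E₂/(E₁h₂ − E₂h₁).
λ = 15.9/(17.2×15 − 15.9×6.75) = 15.9/150.7 = 0.1055 per s.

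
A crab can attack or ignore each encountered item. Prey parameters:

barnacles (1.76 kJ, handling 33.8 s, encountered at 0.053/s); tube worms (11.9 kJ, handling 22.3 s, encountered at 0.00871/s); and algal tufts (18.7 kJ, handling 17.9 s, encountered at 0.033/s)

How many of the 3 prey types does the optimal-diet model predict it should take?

2

E/h in descending order: algal tufts 1.04, tube worms 0.534, barnacles 0.0521 kJ/s. The optimal diet is the largest prefix of this list for which every included type satisfies E_i/h_i > R on the types above it.
Rate on top 1: 0.3879. tube worms: 0.534 > 0.3879 → include.
Rate on top 2: 0.4038. barnacles: 0.0521 < 0.4038 → exclude; stop.
Optimal diet: algal tufts, tube worms — 2 of 3 types.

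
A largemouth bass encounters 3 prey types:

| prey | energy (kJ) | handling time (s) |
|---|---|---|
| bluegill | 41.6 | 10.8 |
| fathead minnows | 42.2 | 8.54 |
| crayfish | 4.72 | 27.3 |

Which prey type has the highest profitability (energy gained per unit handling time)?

fathead minnows

In descending order of E/h:
fathead minnows: 42.2/8.54 = 4.94 kJ/s
bluegill: 41.6/10.8 = 3.85 kJ/s
crayfish: 4.72/27.3 = 0.173 kJ/s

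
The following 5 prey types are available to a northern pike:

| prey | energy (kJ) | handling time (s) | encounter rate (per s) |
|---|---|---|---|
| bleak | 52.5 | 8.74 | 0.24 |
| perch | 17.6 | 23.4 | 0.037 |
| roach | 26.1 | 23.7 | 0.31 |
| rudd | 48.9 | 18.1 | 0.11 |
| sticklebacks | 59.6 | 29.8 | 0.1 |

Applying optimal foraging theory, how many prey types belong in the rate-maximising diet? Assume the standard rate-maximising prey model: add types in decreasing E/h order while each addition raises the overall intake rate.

E/h in descending order: bleak 6.01, rudd 2.7, sticklebacks 2, roach 1.1, perch 0.752 kJ/s. The optimal diet is the largest prefix of this list for which every included type satisfies E_i/h_i > R on the types above it.
Rate on top 1: 4.068. rudd: 2.7 < 4.068 → exclude; stop.
Optimal diet: bleak — 1 of 5 types.

1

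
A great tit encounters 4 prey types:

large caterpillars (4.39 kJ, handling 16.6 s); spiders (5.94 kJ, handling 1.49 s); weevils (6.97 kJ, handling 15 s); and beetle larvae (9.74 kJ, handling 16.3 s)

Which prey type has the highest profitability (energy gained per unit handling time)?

spiders

In descending order of E/h:
spiders: 5.94/1.49 = 3.99 kJ/s
beetle larvae: 9.74/16.3 = 0.598 kJ/s
weevils: 6.97/15 = 0.465 kJ/s
large caterpillars: 4.39/16.6 = 0.264 kJ/s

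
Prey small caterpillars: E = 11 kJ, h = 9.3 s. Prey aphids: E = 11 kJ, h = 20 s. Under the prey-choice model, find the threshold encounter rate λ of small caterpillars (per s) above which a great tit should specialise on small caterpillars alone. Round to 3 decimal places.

0.093 per s

Drop aphids once their profitability E₂/h₂ falls below the rate achievable on small caterpillars alone: E₂/h₂ = λE₁/(1 + λh₁).
Solve for λ: λE₁h₂ = E₂(1 + λh₁) → λ(E₁h₂ − E₂h₁) = E₂ → λ = E₂/(E₁h₂ − E₂h₁).
λ = 11/(11×20 − 11×9.3) = 11/117.7 = 0.09346 per s.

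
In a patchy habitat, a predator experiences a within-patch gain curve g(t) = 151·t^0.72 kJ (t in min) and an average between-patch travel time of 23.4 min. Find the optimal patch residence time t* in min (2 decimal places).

Maximise g(t)/(T+t): set derivative to zero → g'(t)(T+t) = g(t).
g'(t) = 0.72·151·t^-0.28. Setting 0.72·151·t^-0.28 = 151·t^0.72/(23.4+t) gives 0.72(23.4+t) = t, so 0.28·t = 0.72×23.4.
t* = 0.72×23.4/0.28 = 60.17 min.

60.17 min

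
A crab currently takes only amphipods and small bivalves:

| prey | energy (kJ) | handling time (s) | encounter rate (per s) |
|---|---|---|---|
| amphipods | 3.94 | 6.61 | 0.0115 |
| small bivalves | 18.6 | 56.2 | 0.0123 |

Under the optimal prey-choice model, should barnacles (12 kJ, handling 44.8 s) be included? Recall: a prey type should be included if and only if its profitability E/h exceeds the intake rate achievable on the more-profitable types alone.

Yes

Current rate: (0.0115×3.94 + 0.0123×18.6)/(1 + 0.0115×6.61 + 0.0123×56.2) = 0.1551 kJ/s.
Profitability of barnacles: 12/44.8 = 0.2679 kJ/s.
Since 0.2679 > R, including barnacles increases the long-run rate.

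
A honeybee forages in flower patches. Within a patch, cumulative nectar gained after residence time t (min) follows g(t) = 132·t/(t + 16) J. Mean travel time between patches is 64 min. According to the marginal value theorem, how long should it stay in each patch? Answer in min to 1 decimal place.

By the marginal value theorem, leave when the instantaneous gain rate g'(t) equals the habitat-wide average g(t)/(T + t).
g'(t) = 132·16/(t + 16)². Setting 132·16/(t+16)² = 132t/[(t+16)(64+t)] gives 16(64+t) = t(t+16), so t² = 16×64 = 1024.
t* = √1024 = 32 min.

32.0 min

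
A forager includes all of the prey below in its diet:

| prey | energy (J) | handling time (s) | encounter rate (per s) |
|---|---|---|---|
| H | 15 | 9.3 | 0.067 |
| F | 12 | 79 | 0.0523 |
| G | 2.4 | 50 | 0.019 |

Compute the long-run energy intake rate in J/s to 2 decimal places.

0.25 J/s

R = (0.067×15 + 0.0523×12 + 0.019×2.4) / (1 + 0.067×9.3 + 0.0523×79 + 0.019×50) = 1.678/6.705 = 0.2503 J/s.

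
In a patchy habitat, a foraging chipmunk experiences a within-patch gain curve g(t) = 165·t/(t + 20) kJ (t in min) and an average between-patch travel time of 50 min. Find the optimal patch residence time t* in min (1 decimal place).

By the marginal value theorem, leave when the instantaneous gain rate g'(t) equals the habitat-wide average g(t)/(T + t).
g'(t) = 165·20/(t + 20)². Setting 165·20/(t+20)² = 165t/[(t+20)(50+t)] gives 20(50+t) = t(t+20), so t² = 20×50 = 1000.
t* = √1000 = 31.62 min.

31.6 min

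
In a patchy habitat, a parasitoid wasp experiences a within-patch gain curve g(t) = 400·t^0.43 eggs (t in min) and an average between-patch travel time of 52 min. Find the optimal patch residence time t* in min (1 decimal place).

39.2 min

By the marginal value theorem, leave when the instantaneous gain rate g'(t) equals the habitat-wide average g(t)/(T + t).
g'(t) = 0.43·400·t^-0.57. Setting 0.43·400·t^-0.57 = 400·t^0.43/(52+t) gives 0.43(52+t) = t, so 0.57·t = 0.43×52.
t* = 0.43×52/0.57 = 39.23 min.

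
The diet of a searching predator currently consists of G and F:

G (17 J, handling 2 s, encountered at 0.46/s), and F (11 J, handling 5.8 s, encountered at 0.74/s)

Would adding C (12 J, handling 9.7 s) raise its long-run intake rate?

On G and F alone, R = ΣλE/(1+Σλh) = 15.96/6.212 = 2.569 J/s.
Profitability of C: 12/9.7 = 1.237 J/s.
Since 1.237 < R, time spent handling C is better spent searching.

No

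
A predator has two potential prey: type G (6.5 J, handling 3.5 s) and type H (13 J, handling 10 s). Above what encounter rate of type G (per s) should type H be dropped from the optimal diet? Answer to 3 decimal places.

The zero-one rule: include type H iff E₂/h₂ > λE₁/(1+λh₁). Equality gives the switch point.
λE₁h₂ = E₂ + λE₂h₁ ⇒ λ = E₂/(E₁h₂ − E₂h₁) = 13/(65 − 45.5) = 0.6667 per s.

0.667 per s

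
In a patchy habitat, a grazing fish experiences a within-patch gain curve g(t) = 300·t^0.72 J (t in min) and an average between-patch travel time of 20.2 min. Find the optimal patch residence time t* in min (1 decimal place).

By the marginal value theorem, leave when the instantaneous gain rate g'(t) equals the habitat-wide average g(t)/(T + t).
g'(t) = 0.72·300·t^-0.28. Setting 0.72·300·t^-0.28 = 300·t^0.72/(20.2+t) gives 0.72(20.2+t) = t, so 0.28·t = 0.72×20.2.
t* = 0.72×20.2/0.28 = 51.94 min.

51.9 min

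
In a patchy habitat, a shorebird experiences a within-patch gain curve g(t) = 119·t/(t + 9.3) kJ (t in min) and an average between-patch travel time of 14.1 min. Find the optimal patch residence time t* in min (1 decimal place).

Optimal t* satisfies g'(t*) = g(t*)/(T + t*).
g'(t) = 119·9.3/(t + 9.3)². Setting 119·9.3/(t+9.3)² = 119t/[(t+9.3)(14.1+t)] gives 9.3(14.1+t) = t(t+9.3), so t² = 9.3×14.1 = 131.1.
t* = √131.1 = 11.45 min.

11.5 min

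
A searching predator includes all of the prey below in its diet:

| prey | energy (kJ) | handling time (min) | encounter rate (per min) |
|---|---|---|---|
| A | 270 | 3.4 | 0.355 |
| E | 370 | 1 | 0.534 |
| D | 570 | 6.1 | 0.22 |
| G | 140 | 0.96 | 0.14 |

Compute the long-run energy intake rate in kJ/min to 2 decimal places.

103.96 kJ/min

Energy encountered per unit search time: 0.355×270 + 0.534×370 + 0.22×570 + 0.14×140 = 438.4 kJ/min.
Handling time per unit search time: 0.355×3.4 + 0.534×1 + 0.22×6.1 + 0.14×0.96 = 3.217.
Rate = 438.4/(1 + 3.217) = 104 kJ/min.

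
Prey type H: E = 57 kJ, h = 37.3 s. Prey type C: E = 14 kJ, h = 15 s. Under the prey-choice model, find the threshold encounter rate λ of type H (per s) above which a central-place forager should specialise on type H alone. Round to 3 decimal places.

Drop type C once their profitability E₂/h₂ falls below the rate achievable on type H alone: E₂/h₂ = λE₁/(1 + λh₁).
Solve for λ: λE₁h₂ = E₂(1 + λh₁) → λ(E₁h₂ − E₂h₁) = E₂ → λ = E₂/(E₁h₂ − E₂h₁).
λ = 14/(57×15 − 14×37.3) = 14/332.8 = 0.04207 per s.

0.042 per s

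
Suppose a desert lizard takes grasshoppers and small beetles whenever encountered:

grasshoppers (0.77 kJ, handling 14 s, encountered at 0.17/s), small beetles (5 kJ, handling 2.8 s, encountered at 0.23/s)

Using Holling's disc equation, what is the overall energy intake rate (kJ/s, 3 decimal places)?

R = (0.17×0.77 + 0.23×5) / (1 + 0.17×14 + 0.23×2.8) = 1.281/4.024 = 0.3183 kJ/s.

0.318 kJ/s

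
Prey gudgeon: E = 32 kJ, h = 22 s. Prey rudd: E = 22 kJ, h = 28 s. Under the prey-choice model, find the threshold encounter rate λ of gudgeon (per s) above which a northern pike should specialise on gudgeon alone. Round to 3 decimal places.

Drop rudd once their profitability E₂/h₂ falls below the rate achievable on gudgeon alone: E₂/h₂ = λE₁/(1 + λh₁).
Solve for λ: λE₁h₂ = E₂(1 + λh₁) → λ(E₁h₂ − E₂h₁) = E₂ → λ = E₂/(E₁h₂ − E₂h₁).
λ = 22/(32×28 − 22×22) = 22/412 = 0.0534 per s.

0.053 per s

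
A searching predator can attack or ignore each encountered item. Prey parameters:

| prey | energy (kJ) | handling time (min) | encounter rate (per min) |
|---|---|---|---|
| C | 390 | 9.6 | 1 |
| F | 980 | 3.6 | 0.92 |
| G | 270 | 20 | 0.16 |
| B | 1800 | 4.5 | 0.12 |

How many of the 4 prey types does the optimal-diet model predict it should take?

2

Rank by E/h (kJ/min): B 400, F 272, C 40.6, G 13.5. Include each in turn until the next type's E/h falls below the running intake rate.
Rate on top 1: 140.3. F: 272 > 140.3 → include.
Rate on top 2: 230.3. C: 40.6 < 230.3 → exclude; stop.
Optimal diet: B, F — 2 of 4 types.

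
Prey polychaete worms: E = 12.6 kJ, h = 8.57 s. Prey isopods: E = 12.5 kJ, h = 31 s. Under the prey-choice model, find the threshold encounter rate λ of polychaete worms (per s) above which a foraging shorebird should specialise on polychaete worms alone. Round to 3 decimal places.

Drop isopods once their profitability E₂/h₂ falls below the rate achievable on polychaete worms alone: E₂/h₂ = λE₁/(1 + λh₁).
Solve for λ: λE₁h₂ = E₂(1 + λh₁) → λ(E₁h₂ − E₂h₁) = E₂ → λ = E₂/(E₁h₂ − E₂h₁).
λ = 12.5/(12.6×31 − 12.5×8.57) = 12.5/283.5 = 0.0441 per s.

0.044 per s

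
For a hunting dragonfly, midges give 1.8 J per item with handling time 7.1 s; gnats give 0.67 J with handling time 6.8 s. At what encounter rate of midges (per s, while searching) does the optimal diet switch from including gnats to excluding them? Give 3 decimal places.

The zero-one rule: include gnats iff E₂/h₂ > λE₁/(1+λh₁). Equality gives the switch point.
λE₁h₂ = E₂ + λE₂h₁ ⇒ λ = E₂/(E₁h₂ − E₂h₁) = 0.67/(12.24 − 4.757) = 0.08954 per s.

0.090 per s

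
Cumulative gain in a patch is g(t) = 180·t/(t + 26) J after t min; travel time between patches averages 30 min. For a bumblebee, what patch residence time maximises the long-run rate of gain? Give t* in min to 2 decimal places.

Maximise g(t)/(T+t): set derivative to zero → g'(t)(T+t) = g(t).
g'(t) = 180·26/(t + 26)². Setting 180·26/(t+26)² = 180t/[(t+26)(30+t)] gives 26(30+t) = t(t+26), so t² = 26×30 = 780.
t* = √780 = 27.93 min.

27.93 min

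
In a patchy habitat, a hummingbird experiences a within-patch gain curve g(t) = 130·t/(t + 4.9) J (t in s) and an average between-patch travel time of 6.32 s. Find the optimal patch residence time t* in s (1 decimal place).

5.6 s

By the marginal value theorem, leave when the instantaneous gain rate g'(t) equals the habitat-wide average g(t)/(T + t).
g'(t) = 130·4.9/(t + 4.9)². Setting 130·4.9/(t+4.9)² = 130t/[(t+4.9)(6.32+t)] gives 4.9(6.32+t) = t(t+4.9), so t² = 4.9×6.32 = 30.97.
t* = √30.97 = 5.565 s.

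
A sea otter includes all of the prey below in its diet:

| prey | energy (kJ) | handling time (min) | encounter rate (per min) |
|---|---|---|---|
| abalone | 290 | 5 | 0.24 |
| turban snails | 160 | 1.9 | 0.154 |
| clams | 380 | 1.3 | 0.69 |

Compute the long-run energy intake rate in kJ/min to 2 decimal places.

105.16 kJ/min

R = Σλ_iE_i / (1 + Σλ_ih_i)
Numerator: 0.24×290 + 0.154×160 + 0.69×380 = 356.4
Denominator: 1 + 0.24×5 + 0.154×1.9 + 0.69×1.3 = 3.39
R = 356.4/3.39 = 105.2 kJ/min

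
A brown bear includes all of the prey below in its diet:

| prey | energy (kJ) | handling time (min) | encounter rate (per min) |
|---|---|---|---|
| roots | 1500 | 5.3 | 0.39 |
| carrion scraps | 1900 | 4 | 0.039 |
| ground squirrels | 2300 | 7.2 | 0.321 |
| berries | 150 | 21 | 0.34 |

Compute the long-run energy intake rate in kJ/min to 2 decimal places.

114.28 kJ/min

R = Σλ_iE_i / (1 + Σλ_ih_i)
Numerator: 0.39×1500 + 0.039×1900 + 0.321×2300 + 0.34×150 = 1448
Denominator: 1 + 0.39×5.3 + 0.039×4 + 0.321×7.2 + 0.34×21 = 12.67
R = 1448/12.67 = 114.3 kJ/min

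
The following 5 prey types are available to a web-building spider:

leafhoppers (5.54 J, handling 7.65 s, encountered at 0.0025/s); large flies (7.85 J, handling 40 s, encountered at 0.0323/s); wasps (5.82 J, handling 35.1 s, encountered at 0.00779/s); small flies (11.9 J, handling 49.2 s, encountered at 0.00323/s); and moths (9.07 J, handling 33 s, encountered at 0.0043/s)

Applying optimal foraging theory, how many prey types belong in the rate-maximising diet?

E/h in descending order: leafhoppers 0.724, moths 0.275, small flies 0.242, large flies 0.196, wasps 0.166 J/s. The optimal diet is the largest prefix of this list for which every included type satisfies E_i/h_i > R on the types above it.
Rate on top 1: 0.01359. moths: 0.275 > 0.01359 → include.
Rate on top 2: 0.04552. small flies: 0.242 > 0.04552 → include.
Rate on top 3: 0.06916. large flies: 0.196 > 0.06916 → include.
Rate on top 4: 0.132. wasps: 0.166 > 0.132 → include.
Optimal diet: leafhoppers, moths, small flies, large flies, wasps — 5 of 5 types.

5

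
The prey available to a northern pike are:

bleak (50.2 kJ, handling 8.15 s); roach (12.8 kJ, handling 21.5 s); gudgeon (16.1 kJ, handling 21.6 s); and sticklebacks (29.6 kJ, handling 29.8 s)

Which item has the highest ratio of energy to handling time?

bleak

In descending order of E/h:
bleak: 50.2/8.15 = 6.16 kJ/s
sticklebacks: 29.6/29.8 = 0.993 kJ/s
gudgeon: 16.1/21.6 = 0.745 kJ/s
roach: 12.8/21.5 = 0.595 kJ/s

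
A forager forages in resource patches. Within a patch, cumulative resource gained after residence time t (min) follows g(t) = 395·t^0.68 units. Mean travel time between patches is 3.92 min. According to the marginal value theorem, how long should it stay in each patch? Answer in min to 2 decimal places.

By the marginal value theorem, leave when the instantaneous gain rate g'(t) equals the habitat-wide average g(t)/(T + t).
g'(t) = 0.68·395·t^-0.32. Setting 0.68·395·t^-0.32 = 395·t^0.68/(3.92+t) gives 0.68(3.92+t) = t, so 0.32·t = 0.68×3.92.
t* = 0.68×3.92/0.32 = 8.33 min.

8.33 min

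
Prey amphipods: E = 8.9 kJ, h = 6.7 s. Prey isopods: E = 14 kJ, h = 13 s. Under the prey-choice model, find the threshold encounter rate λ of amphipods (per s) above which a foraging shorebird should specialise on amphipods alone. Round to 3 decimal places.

The zero-one rule: include isopods iff E₂/h₂ > λE₁/(1+λh₁). Equality gives the switch point.
λE₁h₂ = E₂ + λE₂h₁ ⇒ λ = E₂/(E₁h₂ − E₂h₁) = 14/(115.7 − 93.8) = 0.6393 per s.

0.639 per s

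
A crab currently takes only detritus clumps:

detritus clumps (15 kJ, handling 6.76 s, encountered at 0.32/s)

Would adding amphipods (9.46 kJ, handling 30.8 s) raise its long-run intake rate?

Current rate: (0.32×15)/(1 + 0.32×6.76) = 1.517 kJ/s.
amphipods: E/h = 9.46/30.8 = 0.3071 kJ/s.
Since 0.3071 < R, time spent handling amphipods is better spent searching.

No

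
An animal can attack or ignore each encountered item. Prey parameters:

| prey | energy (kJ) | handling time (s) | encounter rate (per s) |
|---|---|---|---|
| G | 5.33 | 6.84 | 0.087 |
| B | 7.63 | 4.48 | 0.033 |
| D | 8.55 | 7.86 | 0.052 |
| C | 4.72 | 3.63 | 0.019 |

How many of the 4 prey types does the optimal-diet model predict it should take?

Rank by E/h (kJ/s): B 1.7, C 1.3, D 1.09, G 0.779. Include each in turn until the next type's E/h falls below the running intake rate.
Rate on top 1: 0.2194. C: 1.3 > 0.2194 → include.
Rate on top 2: 0.2806. D: 1.09 > 0.2806 → include.
Rate on top 3: 0.4836. G: 0.779 > 0.4836 → include.
Optimal diet: B, C, D, G — 4 of 4 types.

4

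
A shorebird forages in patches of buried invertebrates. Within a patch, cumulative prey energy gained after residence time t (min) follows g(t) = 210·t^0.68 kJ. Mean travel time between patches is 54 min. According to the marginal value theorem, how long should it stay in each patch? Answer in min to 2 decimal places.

114.75 min

Maximise g(t)/(T+t): set derivative to zero → g'(t)(T+t) = g(t).
g'(t) = 0.68·210·t^-0.32. Setting 0.68·210·t^-0.32 = 210·t^0.68/(54+t) gives 0.68(54+t) = t, so 0.32·t = 0.68×54.
t* = 0.68×54/0.32 = 114.8 min.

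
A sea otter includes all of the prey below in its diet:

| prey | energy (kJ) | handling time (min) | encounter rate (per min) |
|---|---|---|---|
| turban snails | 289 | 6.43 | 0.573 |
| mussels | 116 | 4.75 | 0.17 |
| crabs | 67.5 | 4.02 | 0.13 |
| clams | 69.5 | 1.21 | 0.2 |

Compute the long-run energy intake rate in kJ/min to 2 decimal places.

Energy encountered per unit search time: 0.573×289 + 0.17×116 + 0.13×67.5 + 0.2×69.5 = 208 kJ/min.
Handling time per unit search time: 0.573×6.43 + 0.17×4.75 + 0.13×4.02 + 0.2×1.21 = 5.256.
Rate = 208/(1 + 5.256) = 33.24 kJ/min.

33.24 kJ/min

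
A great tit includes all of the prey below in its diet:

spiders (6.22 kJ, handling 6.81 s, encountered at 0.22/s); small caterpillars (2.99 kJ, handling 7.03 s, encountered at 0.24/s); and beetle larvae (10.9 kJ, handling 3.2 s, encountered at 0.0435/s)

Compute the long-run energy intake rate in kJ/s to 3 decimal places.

0.592 kJ/s

R = (0.22×6.22 + 0.24×2.99 + 0.0435×10.9) / (1 + 0.22×6.81 + 0.24×7.03 + 0.0435×3.2) = 2.56/4.325 = 0.592 kJ/s.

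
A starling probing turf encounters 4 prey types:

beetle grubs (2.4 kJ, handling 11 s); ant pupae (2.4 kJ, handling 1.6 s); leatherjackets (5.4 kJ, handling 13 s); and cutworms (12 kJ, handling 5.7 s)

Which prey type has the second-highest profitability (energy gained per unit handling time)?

ant pupae

In descending order of E/h:
cutworms: 12/5.7 = 2.11 kJ/s
ant pupae: 2.4/1.6 = 1.5 kJ/s
leatherjackets: 5.4/13 = 0.415 kJ/s
beetle grubs: 2.4/11 = 0.218 kJ/s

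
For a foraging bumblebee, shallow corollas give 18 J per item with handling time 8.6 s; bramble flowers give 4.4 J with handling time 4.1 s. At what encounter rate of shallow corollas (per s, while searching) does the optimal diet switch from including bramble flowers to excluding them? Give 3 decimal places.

0.122 per s

At the threshold, the rate on shallow corollas alone equals the profitability of bramble flowers: λ·18/(1 + λ·8.6) = 4.4/4.1 = 1.073.
Rearranging, λ(18 − 1.073×8.6) = 1.073, so λ = 1.073/8.771 = 0.1224 per s.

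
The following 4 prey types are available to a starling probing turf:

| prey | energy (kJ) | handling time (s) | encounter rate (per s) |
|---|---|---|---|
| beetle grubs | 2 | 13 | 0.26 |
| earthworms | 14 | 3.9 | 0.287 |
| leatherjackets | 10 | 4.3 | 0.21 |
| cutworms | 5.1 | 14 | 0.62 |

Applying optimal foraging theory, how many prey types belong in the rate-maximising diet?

2

Profitabilities (E/h, kJ/s): earthworms 3.59, leatherjackets 2.33, cutworms 0.364, beetle grubs 0.154. Add prey in this order while the next type's profitability exceeds the intake rate on those already taken.
Rate on top 1: 1.896. leatherjackets: 2.33 > 1.896 → include.
Rate on top 2: 2.024. cutworms: 0.364 < 2.024 → exclude; stop.
Optimal diet: earthworms, leatherjackets — 2 of 4 types.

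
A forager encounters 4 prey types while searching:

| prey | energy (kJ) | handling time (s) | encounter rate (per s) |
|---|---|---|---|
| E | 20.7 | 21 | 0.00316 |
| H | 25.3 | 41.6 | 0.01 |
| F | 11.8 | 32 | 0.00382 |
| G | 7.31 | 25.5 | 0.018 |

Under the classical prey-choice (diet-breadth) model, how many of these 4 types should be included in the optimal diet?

4

E/h in descending order: E 0.986, H 0.608, F 0.369, G 0.287 kJ/s. The optimal diet is the largest prefix of this list for which every included type satisfies E_i/h_i > R on the types above it.
Rate on top 1: 0.06134. H: 0.608 > 0.06134 → include.
Rate on top 2: 0.2148. F: 0.369 > 0.2148 → include.
Rate on top 3: 0.2265. G: 0.287 > 0.2265 → include.
Optimal diet: E, H, F, G — 4 of 4 types.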